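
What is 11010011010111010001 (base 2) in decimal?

Sum of powers of 2 for each 1-bit:
2^0 + 2^4 + 2^6 + 2^7 + 2^8 + 2^10 + 2^12 + 2^13 + 2^16 + 2^18 + 2^19
= 1 + 16 + 64 + 128 + 256 + 1024 + 4096 + 8192 + 65536 + 262144 + 524288
= 865745



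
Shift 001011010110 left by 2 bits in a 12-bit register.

Original: 001011010110 (decimal 726)
Shift left by 2 positions
Append 2 zeros on the right
Result: 101101011000 (decimal 2904)
Equivalent: 726 << 2 = 726 × 2^2 = 2904



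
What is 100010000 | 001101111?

OR: 1 when either bit is 1
  100010000
| 001101111
-----------
  101111111
Decimal: 272 | 111 = 383



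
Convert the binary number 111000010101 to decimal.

Sum of powers of 2 for each 1-bit:
2^0 + 2^2 + 2^4 + 2^9 + 2^10 + 2^11
= 1 + 4 + 16 + 512 + 1024 + 2048
= 3605



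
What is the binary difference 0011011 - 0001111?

Method 1 - Direct subtraction (column by column from the right: bit − bit − borrow-in; if negative, add 2 and borrow 1 from the next column):
borrow: 0011000
        0011011
-       0001111
---------------
        0001100

Method 2 - Add two's complement:
Two's complement of 0001111: invert → 1110000, add 1 → 1110001
  0011011
+ 1110001
---------
 10001100  (end carry out of the top bit = 1)
Discarding the end carry: 0001100
Decimal check:
  0011011 = 16 + 8 + 2 + 1 = 27
  0001111 = 8 + 4 + 2 + 1 = 15
  27 - 15 = 12, and 0001100 = 8 + 4 = 12 ✓



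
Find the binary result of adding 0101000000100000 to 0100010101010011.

Add column by column from the right: bit + bit + carry-in; write the sum mod 2, carry 1 when the sum is 2 or 3.
carry:  1000000000000000
        0101000000100000
+       0100010101010011
------------------------
       01001010101110011
(the carry out of the leftmost column, 0, becomes the leading bit)
Decimal check:
  0101000000100000 = 16384 + 4096 + 32 = 20512
  0100010101010011 = 16384 + 1024 + 256 + 64 + 16 + 2 + 1 = 17747
  20512 + 17747 = 38259, and 01001010101110011 = 32768 + 4096 + 1024 + 256 + 64 + 32 + 16 + 2 + 1 = 38259 ✓



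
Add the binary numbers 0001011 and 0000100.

Add column by column from the right: bit + bit + carry-in; write the sum mod 2, carry 1 when the sum is 2 or 3.
carry:  0000000
        0001011
+       0000100
---------------
       00001111
(the carry out of the leftmost column, 0, becomes the leading bit)
Decimal check:
  0001011 = 8 + 2 + 1 = 11
  0000100 = 4
  11 + 4 = 15, and 00001111 = 8 + 4 + 2 + 1 = 15 ✓



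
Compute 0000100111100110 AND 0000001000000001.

AND: 1 only when both bits are 1
  0000100111100110
& 0000001000000001
------------------
  0000000000000000
Decimal: 2534 & 513 = 0



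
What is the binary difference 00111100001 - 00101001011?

Method 1 - Direct subtraction (column by column from the right: bit − bit − borrow-in; if negative, add 2 and borrow 1 from the next column):
borrow: 00000111100
        00111100001
-       00101001011
-------------------
        00010010110

Method 2 - Add two's complement:
Two's complement of 00101001011: invert → 11010110100, add 1 → 11010110101
  00111100001
+ 11010110101
-------------
 100010010110  (end carry out of the top bit = 1)
Discarding the end carry: 00010010110
Decimal check:
  00111100001 = 256 + 128 + 64 + 32 + 1 = 481
  00101001011 = 256 + 64 + 8 + 2 + 1 = 331
  481 - 331 = 150, and 00010010110 = 128 + 16 + 4 + 2 = 150 ✓



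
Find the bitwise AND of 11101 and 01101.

AND: 1 only when both bits are 1
  11101
& 01101
-------
  01101
Decimal: 29 & 13 = 13



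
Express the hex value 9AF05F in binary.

Convert each hex digit to 4 bits:
  9 = 1001
  A = 1010
  F = 1111
  0 = 0000
  5 = 0101
  F = 1111
Concatenate: 100110101111000001011111



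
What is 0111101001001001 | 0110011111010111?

OR: 1 when either bit is 1
  0111101001001001
| 0110011111010111
------------------
  0111111111011111
Decimal: 31305 | 26583 = 32735



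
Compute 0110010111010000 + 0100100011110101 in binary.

Add column by column from the right: bit + bit + carry-in; write the sum mod 2, carry 1 when the sum is 2 or 3.
carry:  1000001111100000
        0110010111010000
+       0100100011110101
------------------------
       01010111011000101
(the carry out of the leftmost column, 0, becomes the leading bit)
Decimal check:
  0110010111010000 = 16384 + 8192 + 1024 + 256 + 128 + 64 + 16 = 26064
  0100100011110101 = 16384 + 2048 + 128 + 64 + 32 + 16 + 4 + 1 = 18677
  26064 + 18677 = 44741, and 01010111011000101 = 32768 + 8192 + 2048 + 1024 + 512 + 128 + 64 + 4 + 1 = 44741 ✓



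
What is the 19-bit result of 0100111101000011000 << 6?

Original: 0100111101000011000 (decimal 162328)
Shift left by 6 positions
Append 6 zeros on the right and drop the 6 high bits that overflow the 19-bit width
Result: 1101000011000000000 (decimal 427520)
Equivalent: 162328 << 6 = 162328 × 2^6 = 10388992, truncated to 19 bits = 427520



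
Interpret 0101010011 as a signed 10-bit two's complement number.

Binary: 0101010011
Sign bit: 0 (non-negative)
Read directly as an unsigned value:
0101010011 = 256 + 64 + 16 + 2 + 1 = 339
Value: 339



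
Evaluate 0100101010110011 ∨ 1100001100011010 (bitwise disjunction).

OR: 1 when either bit is 1
  0100101010110011
| 1100001100011010
------------------
  1100101110111011
Decimal: 19123 | 49946 = 52155



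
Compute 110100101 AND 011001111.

AND: 1 only when both bits are 1
  110100101
& 011001111
-----------
  010000101
Decimal: 421 & 207 = 133



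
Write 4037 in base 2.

Using repeated division by 2:
4037 ÷ 2 = 2018 remainder 1
2018 ÷ 2 = 1009 remainder 0
1009 ÷ 2 = 504 remainder 1
504 ÷ 2 = 252 remainder 0
252 ÷ 2 = 126 remainder 0
126 ÷ 2 = 63 remainder 0
63 ÷ 2 = 31 remainder 1
31 ÷ 2 = 15 remainder 1
15 ÷ 2 = 7 remainder 1
7 ÷ 2 = 3 remainder 1
3 ÷ 2 = 1 remainder 1
1 ÷ 2 = 0 remainder 1
Reading remainders bottom to top: 111111000101



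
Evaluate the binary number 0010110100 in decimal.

Sum of powers of 2 for each 1-bit:
2^2 + 2^4 + 2^5 + 2^7
= 4 + 16 + 32 + 128
= 180



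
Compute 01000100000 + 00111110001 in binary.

Add column by column from the right: bit + bit + carry-in; write the sum mod 2, carry 1 when the sum is 2 or 3.
carry:  11111000000
        01000100000
+       00111110001
-------------------
       010000010001
(the carry out of the leftmost column, 0, becomes the leading bit)
Decimal check:
  01000100000 = 512 + 32 = 544
  00111110001 = 256 + 128 + 64 + 32 + 16 + 1 = 497
  544 + 497 = 1041, and 010000010001 = 1024 + 16 + 1 = 1041 ✓



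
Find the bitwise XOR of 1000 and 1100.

XOR: 1 when bits differ
  1000
^ 1100
------
  0100
Decimal: 8 ^ 12 = 4



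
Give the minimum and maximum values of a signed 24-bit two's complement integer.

For 24-bit two's complement:
Minimum: -2^23 = -8388608
Maximum: 2^23 - 1 = 8388607



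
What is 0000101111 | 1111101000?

OR: 1 when either bit is 1
  0000101111
| 1111101000
------------
  1111101111
Decimal: 47 | 1000 = 1007



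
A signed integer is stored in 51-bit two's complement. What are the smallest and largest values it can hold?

For 51-bit two's complement:
Minimum: -2^50 = -1125899906842624
Maximum: 2^50 - 1 = 1125899906842623



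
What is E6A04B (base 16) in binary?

Convert each hex digit to 4 bits:
  E = 1110
  6 = 0110
  A = 1010
  0 = 0000
  4 = 0100
  B = 1011
Concatenate: 111001101010000001001011



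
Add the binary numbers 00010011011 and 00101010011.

Add column by column from the right: bit + bit + carry-in; write the sum mod 2, carry 1 when the sum is 2 or 3.
carry:  00000100110
        00010011011
+       00101010011
-------------------
       000111101110
(the carry out of the leftmost column, 0, becomes the leading bit)
Decimal check:
  00010011011 = 128 + 16 + 8 + 2 + 1 = 155
  00101010011 = 256 + 64 + 16 + 2 + 1 = 339
  155 + 339 = 494, and 000111101110 = 256 + 128 + 64 + 32 + 8 + 4 + 2 = 494 ✓



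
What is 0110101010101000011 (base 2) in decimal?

Sum of powers of 2 for each 1-bit:
2^0 + 2^1 + 2^6 + 2^8 + 2^10 + 2^12 + 2^14 + 2^16 + 2^17
= 1 + 2 + 64 + 256 + 1024 + 4096 + 16384 + 65536 + 131072
= 218435



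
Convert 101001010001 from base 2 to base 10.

Sum of powers of 2 for each 1-bit:
2^0 + 2^4 + 2^6 + 2^9 + 2^11
= 1 + 16 + 64 + 512 + 2048
= 2641



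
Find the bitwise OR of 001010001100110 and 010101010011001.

OR: 1 when either bit is 1
  001010001100110
| 010101010011001
-----------------
  011111011111111
Decimal: 5222 | 10905 = 16127



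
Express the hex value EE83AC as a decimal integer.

Expand by place value (powers of 16):
Digit values: E = 14, A = 10, C = 12
EE83AC = 14 × 16^5 + 14 × 16^4 + 8 × 16^3 + 3 × 16^2 + 10 × 16^1 + 12 × 16^0
= 14 × 1048576 + 14 × 65536 + 8 × 4096 + 3 × 256 + 10 × 16 + 12 × 1
= 14680064 + 917504 + 32768 + 768 + 160 + 12
= 15631276



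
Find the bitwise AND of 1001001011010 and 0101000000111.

AND: 1 only when both bits are 1
  1001001011010
& 0101000000111
---------------
  0001000000010
Decimal: 4698 & 2567 = 514



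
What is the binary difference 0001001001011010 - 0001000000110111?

Method 1 - Direct subtraction (column by column from the right: bit − bit − borrow-in; if negative, add 2 and borrow 1 from the next column):
borrow: 0000000001001110
        0001001001011010
-       0001000000110111
------------------------
        0000001000100011

Method 2 - Add two's complement:
Two's complement of 0001000000110111: invert → 1110111111001000, add 1 → 1110111111001001
  0001001001011010
+ 1110111111001001
------------------
 10000001000100011  (end carry out of the top bit = 1)
Discarding the end carry: 0000001000100011
Decimal check:
  0001001001011010 = 4096 + 512 + 64 + 16 + 8 + 2 = 4698
  0001000000110111 = 4096 + 32 + 16 + 4 + 2 + 1 = 4151
  4698 - 4151 = 547, and 0000001000100011 = 512 + 32 + 2 + 1 = 547 ✓



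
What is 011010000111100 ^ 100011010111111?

XOR: 1 when bits differ
  011010000111100
^ 100011010111111
-----------------
  111001010000011
Decimal: 13372 ^ 18111 = 29315



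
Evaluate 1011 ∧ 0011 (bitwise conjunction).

AND: 1 only when both bits are 1
  1011
& 0011
------
  0011
Decimal: 11 & 3 = 3



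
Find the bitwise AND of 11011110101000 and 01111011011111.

AND: 1 only when both bits are 1
  11011110101000
& 01111011011111
----------------
  01011010001000
Decimal: 14248 & 7903 = 5768



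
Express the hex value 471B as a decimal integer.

Expand by place value (powers of 16):
Digit values: B = 11
471B = 4 × 16^3 + 7 × 16^2 + 1 × 16^1 + 11 × 16^0
= 4 × 4096 + 7 × 256 + 1 × 16 + 11 × 1
= 16384 + 1792 + 16 + 11
= 18203



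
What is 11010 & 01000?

AND: 1 only when both bits are 1
  11010
& 01000
-------
  01000
Decimal: 26 & 8 = 8



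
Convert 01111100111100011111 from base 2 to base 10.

Sum of powers of 2 for each 1-bit:
2^0 + 2^1 + 2^2 + 2^3 + 2^4 + 2^8 + 2^9 + 2^10 + 2^11 + 2^14 + 2^15 + 2^16 + 2^17 + 2^18
= 1 + 2 + 4 + 8 + 16 + 256 + 512 + 1024 + 2048 + 16384 + 32768 + 65536 + 131072 + 262144
= 511775



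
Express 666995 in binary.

Using repeated division by 2:
666995 ÷ 2 = 333497 remainder 1
333497 ÷ 2 = 166748 remainder 1
166748 ÷ 2 = 83374 remainder 0
83374 ÷ 2 = 41687 remainder 0
41687 ÷ 2 = 20843 remainder 1
20843 ÷ 2 = 10421 remainder 1
10421 ÷ 2 = 5210 remainder 1
5210 ÷ 2 = 2605 remainder 0
2605 ÷ 2 = 1302 remainder 1
1302 ÷ 2 = 651 remainder 0
651 ÷ 2 = 325 remainder 1
325 ÷ 2 = 162 remainder 1
162 ÷ 2 = 81 remainder 0
81 ÷ 2 = 40 remainder 1
40 ÷ 2 = 20 remainder 0
20 ÷ 2 = 10 remainder 0
10 ÷ 2 = 5 remainder 0
5 ÷ 2 = 2 remainder 1
2 ÷ 2 = 1 remainder 0
1 ÷ 2 = 0 remainder 1
Reading remainders bottom to top: 10100010110101110011



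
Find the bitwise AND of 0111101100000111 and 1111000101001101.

AND: 1 only when both bits are 1
  0111101100000111
& 1111000101001101
------------------
  0111000100000101
Decimal: 31495 & 61773 = 28933



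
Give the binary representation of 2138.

Using repeated division by 2:
2138 ÷ 2 = 1069 remainder 0
1069 ÷ 2 = 534 remainder 1
534 ÷ 2 = 267 remainder 0
267 ÷ 2 = 133 remainder 1
133 ÷ 2 = 66 remainder 1
66 ÷ 2 = 33 remainder 0
33 ÷ 2 = 16 remainder 1
16 ÷ 2 = 8 remainder 0
8 ÷ 2 = 4 remainder 0
4 ÷ 2 = 2 remainder 0
2 ÷ 2 = 1 remainder 0
1 ÷ 2 = 0 remainder 1
Reading remainders bottom to top: 100001011010



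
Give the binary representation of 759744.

Using repeated division by 2:
759744 ÷ 2 = 379872 remainder 0
379872 ÷ 2 = 189936 remainder 0
189936 ÷ 2 = 94968 remainder 0
94968 ÷ 2 = 47484 remainder 0
47484 ÷ 2 = 23742 remainder 0
23742 ÷ 2 = 11871 remainder 0
11871 ÷ 2 = 5935 remainder 1
5935 ÷ 2 = 2967 remainder 1
2967 ÷ 2 = 1483 remainder 1
1483 ÷ 2 = 741 remainder 1
741 ÷ 2 = 370 remainder 1
370 ÷ 2 = 185 remainder 0
185 ÷ 2 = 92 remainder 1
92 ÷ 2 = 46 remainder 0
46 ÷ 2 = 23 remainder 0
23 ÷ 2 = 11 remainder 1
11 ÷ 2 = 5 remainder 1
5 ÷ 2 = 2 remainder 1
2 ÷ 2 = 1 remainder 0
1 ÷ 2 = 0 remainder 1
Reading remainders bottom to top: 10111001011111000000



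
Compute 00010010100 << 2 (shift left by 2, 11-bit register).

Original: 00010010100 (decimal 148)
Shift left by 2 positions
Append 2 zeros on the right
Result: 01001010000 (decimal 592)
Equivalent: 148 << 2 = 148 × 2^2 = 592



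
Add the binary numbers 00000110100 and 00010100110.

Add column by column from the right: bit + bit + carry-in; write the sum mod 2, carry 1 when the sum is 2 or 3.
carry:  00001001000
        00000110100
+       00010100110
-------------------
       000011011010
(the carry out of the leftmost column, 0, becomes the leading bit)
Decimal check:
  00000110100 = 32 + 16 + 4 = 52
  00010100110 = 128 + 32 + 4 + 2 = 166
  52 + 166 = 218, and 000011011010 = 128 + 64 + 16 + 8 + 2 = 218 ✓



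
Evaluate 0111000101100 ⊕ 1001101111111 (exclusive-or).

XOR: 1 when bits differ
  0111000101100
^ 1001101111111
---------------
  1110101010011
Decimal: 3628 ^ 4991 = 7507



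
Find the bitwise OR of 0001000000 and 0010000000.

OR: 1 when either bit is 1
  0001000000
| 0010000000
------------
  0011000000
Decimal: 64 | 128 = 192



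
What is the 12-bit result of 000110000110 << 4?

Original: 000110000110 (decimal 390)
Shift left by 4 positions
Append 4 zeros on the right and drop the 4 high bits that overflow the 12-bit width
Result: 100001100000 (decimal 2144)
Equivalent: 390 << 4 = 390 × 2^4 = 6240, truncated to 12 bits = 2144



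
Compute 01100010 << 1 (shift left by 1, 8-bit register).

Original: 01100010 (decimal 98)
Shift left by 1 position
Append 1 zero on the right
Result: 11000100 (decimal 196)
Equivalent: 98 << 1 = 98 × 2^1 = 196



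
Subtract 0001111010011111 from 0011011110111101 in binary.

Method 1 - Direct subtraction (column by column from the right: bit − bit − borrow-in; if negative, add 2 and borrow 1 from the next column):
borrow: 0011000000111100
        0011011110111101
-       0001111010011111
------------------------
        0001100100011110

Method 2 - Add two's complement:
Two's complement of 0001111010011111: invert → 1110000101100000, add 1 → 1110000101100001
  0011011110111101
+ 1110000101100001
------------------
 10001100100011110  (end carry out of the top bit = 1)
Discarding the end carry: 0001100100011110
Decimal check:
  0011011110111101 = 8192 + 4096 + 1024 + 512 + 256 + 128 + 32 + 16 + 8 + 4 + 1 = 14269
  0001111010011111 = 4096 + 2048 + 1024 + 512 + 128 + 16 + 8 + 4 + 2 + 1 = 7839
  14269 - 7839 = 6430, and 0001100100011110 = 4096 + 2048 + 256 + 16 + 8 + 4 + 2 = 6430 ✓



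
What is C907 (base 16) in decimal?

Expand by place value (powers of 16):
Digit values: C = 12
C907 = 12 × 16^3 + 9 × 16^2 + 0 × 16^1 + 7 × 16^0
= 12 × 4096 + 9 × 256 + 0 × 16 + 7 × 1
= 49152 + 2304 + 0 + 7
= 51463



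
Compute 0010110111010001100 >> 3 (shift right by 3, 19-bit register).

Original: 0010110111010001100 (decimal 93836)
Shift right by 3 positions
Drop the 3 low bits; fill with zeros on the left
Result: 0000010110111010001 (decimal 11729)
Equivalent: 93836 >> 3 = 93836 ÷ 2^3 = 11729



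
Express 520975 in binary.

Using repeated division by 2:
520975 ÷ 2 = 260487 remainder 1
260487 ÷ 2 = 130243 remainder 1
130243 ÷ 2 = 65121 remainder 1
65121 ÷ 2 = 32560 remainder 1
32560 ÷ 2 = 16280 remainder 0
16280 ÷ 2 = 8140 remainder 0
8140 ÷ 2 = 4070 remainder 0
4070 ÷ 2 = 2035 remainder 0
2035 ÷ 2 = 1017 remainder 1
1017 ÷ 2 = 508 remainder 1
508 ÷ 2 = 254 remainder 0
254 ÷ 2 = 127 remainder 0
127 ÷ 2 = 63 remainder 1
63 ÷ 2 = 31 remainder 1
31 ÷ 2 = 15 remainder 1
15 ÷ 2 = 7 remainder 1
7 ÷ 2 = 3 remainder 1
3 ÷ 2 = 1 remainder 1
1 ÷ 2 = 0 remainder 1
Reading remainders bottom to top: 1111111001100001111



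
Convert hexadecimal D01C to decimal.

Expand by place value (powers of 16):
Digit values: D = 13, C = 12
D01C = 13 × 16^3 + 0 × 16^2 + 1 × 16^1 + 12 × 16^0
= 13 × 4096 + 0 × 256 + 1 × 16 + 12 × 1
= 53248 + 0 + 16 + 12
= 53276



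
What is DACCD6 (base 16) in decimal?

Expand by place value (powers of 16):
Digit values: D = 13, A = 10, C = 12
DACCD6 = 13 × 16^5 + 10 × 16^4 + 12 × 16^3 + 12 × 16^2 + 13 × 16^1 + 6 × 16^0
= 13 × 1048576 + 10 × 65536 + 12 × 4096 + 12 × 256 + 13 × 16 + 6 × 1
= 13631488 + 655360 + 49152 + 3072 + 208 + 6
= 14339286



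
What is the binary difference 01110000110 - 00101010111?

Method 1 - Direct subtraction (column by column from the right: bit − bit − borrow-in; if negative, add 2 and borrow 1 from the next column):
borrow: 00011111110
        01110000110
-       00101010111
-------------------
        01000101111

Method 2 - Add two's complement:
Two's complement of 00101010111: invert → 11010101000, add 1 → 11010101001
  01110000110
+ 11010101001
-------------
 101000101111  (end carry out of the top bit = 1)
Discarding the end carry: 01000101111
Decimal check:
  01110000110 = 512 + 256 + 128 + 4 + 2 = 902
  00101010111 = 256 + 64 + 16 + 4 + 2 + 1 = 343
  902 - 343 = 559, and 01000101111 = 512 + 32 + 8 + 4 + 2 + 1 = 559 ✓



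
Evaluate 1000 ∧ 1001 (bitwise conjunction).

AND: 1 only when both bits are 1
  1000
& 1001
------
  1000
Decimal: 8 & 9 = 8



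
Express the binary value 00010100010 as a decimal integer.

Sum of powers of 2 for each 1-bit:
2^1 + 2^5 + 2^7
= 2 + 32 + 128
= 162



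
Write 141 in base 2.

Using repeated division by 2:
141 ÷ 2 = 70 remainder 1
70 ÷ 2 = 35 remainder 0
35 ÷ 2 = 17 remainder 1
17 ÷ 2 = 8 remainder 1
8 ÷ 2 = 4 remainder 0
4 ÷ 2 = 2 remainder 0
2 ÷ 2 = 1 remainder 0
1 ÷ 2 = 0 remainder 1
Reading remainders bottom to top: 10001101



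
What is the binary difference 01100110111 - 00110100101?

Method 1 - Direct subtraction (column by column from the right: bit − bit − borrow-in; if negative, add 2 and borrow 1 from the next column):
borrow: 01100000000
        01100110111
-       00110100101
-------------------
        00110010010

Method 2 - Add two's complement:
Two's complement of 00110100101: invert → 11001011010, add 1 → 11001011011
  01100110111
+ 11001011011
-------------
 100110010010  (end carry out of the top bit = 1)
Discarding the end carry: 00110010010
Decimal check:
  01100110111 = 512 + 256 + 32 + 16 + 4 + 2 + 1 = 823
  00110100101 = 256 + 128 + 32 + 4 + 1 = 421
  823 - 421 = 402, and 00110010010 = 256 + 128 + 16 + 2 = 402 ✓



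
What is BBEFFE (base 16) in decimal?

Expand by place value (powers of 16):
Digit values: B = 11, E = 14, F = 15
BBEFFE = 11 × 16^5 + 11 × 16^4 + 14 × 16^3 + 15 × 16^2 + 15 × 16^1 + 14 × 16^0
= 11 × 1048576 + 11 × 65536 + 14 × 4096 + 15 × 256 + 15 × 16 + 14 × 1
= 11534336 + 720896 + 57344 + 3840 + 240 + 14
= 12316670



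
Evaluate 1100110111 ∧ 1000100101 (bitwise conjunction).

AND: 1 only when both bits are 1
  1100110111
& 1000100101
------------
  1000100101
Decimal: 823 & 549 = 549



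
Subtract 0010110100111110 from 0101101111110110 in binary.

Method 1 - Direct subtraction (column by column from the right: bit − bit − borrow-in; if negative, add 2 and borrow 1 from the next column):
borrow: 0101100001110000
        0101101111110110
-       0010110100111110
------------------------
        0010111010111000

Method 2 - Add two's complement:
Two's complement of 0010110100111110: invert → 1101001011000001, add 1 → 1101001011000010
  0101101111110110
+ 1101001011000010
------------------
 10010111010111000  (end carry out of the top bit = 1)
Discarding the end carry: 0010111010111000
Decimal check:
  0101101111110110 = 16384 + 4096 + 2048 + 512 + 256 + 128 + 64 + 32 + 16 + 4 + 2 = 23542
  0010110100111110 = 8192 + 2048 + 1024 + 256 + 32 + 16 + 8 + 4 + 2 = 11582
  23542 - 11582 = 11960, and 0010111010111000 = 8192 + 2048 + 1024 + 512 + 128 + 32 + 16 + 8 = 11960 ✓



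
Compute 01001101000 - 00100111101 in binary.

Method 1 - Direct subtraction (column by column from the right: bit − bit − borrow-in; if negative, add 2 and borrow 1 from the next column):
borrow: 01001111110
        01001101000
-       00100111101
-------------------
        00100101011

Method 2 - Add two's complement:
Two's complement of 00100111101: invert → 11011000010, add 1 → 11011000011
  01001101000
+ 11011000011
-------------
 100100101011  (end carry out of the top bit = 1)
Discarding the end carry: 00100101011
Decimal check:
  01001101000 = 512 + 64 + 32 + 8 = 616
  00100111101 = 256 + 32 + 16 + 8 + 4 + 1 = 317
  616 - 317 = 299, and 00100101011 = 256 + 32 + 8 + 2 + 1 = 299 ✓



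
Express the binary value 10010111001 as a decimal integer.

Sum of powers of 2 for each 1-bit:
2^0 + 2^3 + 2^4 + 2^5 + 2^7 + 2^10
= 1 + 8 + 16 + 32 + 128 + 1024
= 1209



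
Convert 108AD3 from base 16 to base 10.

Expand by place value (powers of 16):
Digit values: A = 10, D = 13
108AD3 = 1 × 16^5 + 0 × 16^4 + 8 × 16^3 + 10 × 16^2 + 13 × 16^1 + 3 × 16^0
= 1 × 1048576 + 0 × 65536 + 8 × 4096 + 10 × 256 + 13 × 16 + 3 × 1
= 1048576 + 0 + 32768 + 2560 + 208 + 3
= 1084115



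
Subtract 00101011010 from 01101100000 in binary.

Method 1 - Direct subtraction (column by column from the right: bit − bit − borrow-in; if negative, add 2 and borrow 1 from the next column):
borrow: 00000111100
        01101100000
-       00101011010
-------------------
        01000000110

Method 2 - Add two's complement:
Two's complement of 00101011010: invert → 11010100101, add 1 → 11010100110
  01101100000
+ 11010100110
-------------
 101000000110  (end carry out of the top bit = 1)
Discarding the end carry: 01000000110
Decimal check:
  01101100000 = 512 + 256 + 64 + 32 = 864
  00101011010 = 256 + 64 + 16 + 8 + 2 = 346
  864 - 346 = 518, and 01000000110 = 512 + 4 + 2 = 518 ✓



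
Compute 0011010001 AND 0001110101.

AND: 1 only when both bits are 1
  0011010001
& 0001110101
------------
  0001010001
Decimal: 209 & 117 = 81



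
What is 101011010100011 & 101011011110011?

AND: 1 only when both bits are 1
  101011010100011
& 101011011110011
-----------------
  101011010100011
Decimal: 22179 & 22259 = 22179



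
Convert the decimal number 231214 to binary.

Using repeated division by 2:
231214 ÷ 2 = 115607 remainder 0
115607 ÷ 2 = 57803 remainder 1
57803 ÷ 2 = 28901 remainder 1
28901 ÷ 2 = 14450 remainder 1
14450 ÷ 2 = 7225 remainder 0
7225 ÷ 2 = 3612 remainder 1
3612 ÷ 2 = 1806 remainder 0
1806 ÷ 2 = 903 remainder 0
903 ÷ 2 = 451 remainder 1
451 ÷ 2 = 225 remainder 1
225 ÷ 2 = 112 remainder 1
112 ÷ 2 = 56 remainder 0
56 ÷ 2 = 28 remainder 0
28 ÷ 2 = 14 remainder 0
14 ÷ 2 = 7 remainder 0
7 ÷ 2 = 3 remainder 1
3 ÷ 2 = 1 remainder 1
1 ÷ 2 = 0 remainder 1
Reading remainders bottom to top: 111000011100101110



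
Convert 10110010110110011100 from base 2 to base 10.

Sum of powers of 2 for each 1-bit:
2^2 + 2^3 + 2^4 + 2^7 + 2^8 + 2^10 + 2^11 + 2^13 + 2^16 + 2^17 + 2^19
= 4 + 8 + 16 + 128 + 256 + 1024 + 2048 + 8192 + 65536 + 131072 + 524288
= 732572



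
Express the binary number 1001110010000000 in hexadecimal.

Group into 4-bit nibbles from right:
  1001 = 9
  1100 = C
  1000 = 8
  0000 = 0
Result: 9C80



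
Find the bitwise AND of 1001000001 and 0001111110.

AND: 1 only when both bits are 1
  1001000001
& 0001111110
------------
  0001000000
Decimal: 577 & 126 = 64



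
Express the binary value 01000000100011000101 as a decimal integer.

Sum of powers of 2 for each 1-bit:
2^0 + 2^2 + 2^6 + 2^7 + 2^11 + 2^18
= 1 + 4 + 64 + 128 + 2048 + 262144
= 264389



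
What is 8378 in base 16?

Using repeated division by 16 (digits 10–15 are A–F):
8378 ÷ 16 = 523 remainder 10 (A)
523 ÷ 16 = 32 remainder 11 (B)
32 ÷ 16 = 2 remainder 0
2 ÷ 16 = 0 remainder 2
Reading remainders bottom to top: 20BA



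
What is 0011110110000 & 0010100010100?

AND: 1 only when both bits are 1
  0011110110000
& 0010100010100
---------------
  0010100010000
Decimal: 1968 & 1300 = 1296



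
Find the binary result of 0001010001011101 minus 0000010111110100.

Method 1 - Direct subtraction (column by column from the right: bit − bit − borrow-in; if negative, add 2 and borrow 1 from the next column):
borrow: 0001111111000000
        0001010001011101
-       0000010111110100
------------------------
        0000111001101001

Method 2 - Add two's complement:
Two's complement of 0000010111110100: invert → 1111101000001011, add 1 → 1111101000001100
  0001010001011101
+ 1111101000001100
------------------
 10000111001101001  (end carry out of the top bit = 1)
Discarding the end carry: 0000111001101001
Decimal check:
  0001010001011101 = 4096 + 1024 + 64 + 16 + 8 + 4 + 1 = 5213
  0000010111110100 = 1024 + 256 + 128 + 64 + 32 + 16 + 4 = 1524
  5213 - 1524 = 3689, and 0000111001101001 = 2048 + 1024 + 512 + 64 + 32 + 8 + 1 = 3689 ✓



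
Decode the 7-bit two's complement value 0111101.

Binary: 0111101
Sign bit: 0 (non-negative)
Read directly as an unsigned value:
0111101 = 32 + 16 + 8 + 4 + 1 = 61
Value: 61



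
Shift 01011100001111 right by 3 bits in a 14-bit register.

Original: 01011100001111 (decimal 5903)
Shift right by 3 positions
Drop the 3 low bits; fill with zeros on the left
Result: 00001011100001 (decimal 737)
Equivalent: 5903 >> 3 = 5903 ÷ 2^3 = 737



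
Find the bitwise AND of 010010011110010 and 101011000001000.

AND: 1 only when both bits are 1
  010010011110010
& 101011000001000
-----------------
  000010000000000
Decimal: 9458 & 22024 = 1024



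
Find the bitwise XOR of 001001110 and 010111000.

XOR: 1 when bits differ
  001001110
^ 010111000
-----------
  011110110
Decimal: 78 ^ 184 = 246



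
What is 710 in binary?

Using repeated division by 2:
710 ÷ 2 = 355 remainder 0
355 ÷ 2 = 177 remainder 1
177 ÷ 2 = 88 remainder 1
88 ÷ 2 = 44 remainder 0
44 ÷ 2 = 22 remainder 0
22 ÷ 2 = 11 remainder 0
11 ÷ 2 = 5 remainder 1
5 ÷ 2 = 2 remainder 1
2 ÷ 2 = 1 remainder 0
1 ÷ 2 = 0 remainder 1
Reading remainders bottom to top: 1011000110



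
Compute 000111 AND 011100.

AND: 1 only when both bits are 1
  000111
& 011100
--------
  000100
Decimal: 7 & 28 = 4



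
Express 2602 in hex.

Using repeated division by 16 (digits 10–15 are A–F):
2602 ÷ 16 = 162 remainder 10 (A)
162 ÷ 16 = 10 remainder 2
10 ÷ 16 = 0 remainder 10 (A)
Reading remainders bottom to top: A2A



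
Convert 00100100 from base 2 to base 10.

Sum of powers of 2 for each 1-bit:
2^2 + 2^5
= 4 + 32
= 36



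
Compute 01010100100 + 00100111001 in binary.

Add column by column from the right: bit + bit + carry-in; write the sum mod 2, carry 1 when the sum is 2 or 3.
carry:  00001000000
        01010100100
+       00100111001
-------------------
       001111011101
(the carry out of the leftmost column, 0, becomes the leading bit)
Decimal check:
  01010100100 = 512 + 128 + 32 + 4 = 676
  00100111001 = 256 + 32 + 16 + 8 + 1 = 313
  676 + 313 = 989, and 001111011101 = 512 + 256 + 128 + 64 + 16 + 8 + 4 + 1 = 989 ✓



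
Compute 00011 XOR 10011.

XOR: 1 when bits differ
  00011
^ 10011
-------
  10000
Decimal: 3 ^ 19 = 16



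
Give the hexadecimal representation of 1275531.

Using repeated division by 16 (digits 10–15 are A–F):
1275531 ÷ 16 = 79720 remainder 11 (B)
79720 ÷ 16 = 4982 remainder 8
4982 ÷ 16 = 311 remainder 6
311 ÷ 16 = 19 remainder 7
19 ÷ 16 = 1 remainder 3
1 ÷ 16 = 0 remainder 1
Reading remainders bottom to top: 13768B



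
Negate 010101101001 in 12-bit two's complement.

Original: 010101101001
Step 1 - Invert all bits: 101010010110
Step 2 - Add 1: 101010010111
Verification: 010101101001 + 101010010111 = 1000000000000; discarding the end carry (carry out of the top bit) leaves the 12-bit value 000000000000, as required for x + (-x)



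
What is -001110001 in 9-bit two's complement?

Original: 001110001
Step 1 - Invert all bits: 110001110
Step 2 - Add 1: 110001111
Verification: 001110001 + 110001111 = 1000000000; discarding the end carry (carry out of the top bit) leaves the 9-bit value 000000000, as required for x + (-x)



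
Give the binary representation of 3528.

Using repeated division by 2:
3528 ÷ 2 = 1764 remainder 0
1764 ÷ 2 = 882 remainder 0
882 ÷ 2 = 441 remainder 0
441 ÷ 2 = 220 remainder 1
220 ÷ 2 = 110 remainder 0
110 ÷ 2 = 55 remainder 0
55 ÷ 2 = 27 remainder 1
27 ÷ 2 = 13 remainder 1
13 ÷ 2 = 6 remainder 1
6 ÷ 2 = 3 remainder 0
3 ÷ 2 = 1 remainder 1
1 ÷ 2 = 0 remainder 1
Reading remainders bottom to top: 110111001000



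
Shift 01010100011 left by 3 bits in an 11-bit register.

Original: 01010100011 (decimal 675)
Shift left by 3 positions
Append 3 zeros on the right and drop the 3 high bits that overflow the 11-bit width
Result: 10100011000 (decimal 1304)
Equivalent: 675 << 3 = 675 × 2^3 = 5400, truncated to 11 bits = 1304



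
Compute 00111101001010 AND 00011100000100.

AND: 1 only when both bits are 1
  00111101001010
& 00011100000100
----------------
  00011100000000
Decimal: 3914 & 1796 = 1792



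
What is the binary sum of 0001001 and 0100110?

Add column by column from the right: bit + bit + carry-in; write the sum mod 2, carry 1 when the sum is 2 or 3.
carry:  0000000
        0001001
+       0100110
---------------
       00101111
(the carry out of the leftmost column, 0, becomes the leading bit)
Decimal check:
  0001001 = 8 + 1 = 9
  0100110 = 32 + 4 + 2 = 38
  9 + 38 = 47, and 00101111 = 32 + 8 + 4 + 2 + 1 = 47 ✓



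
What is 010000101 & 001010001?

AND: 1 only when both bits are 1
  010000101
& 001010001
-----------
  000000001
Decimal: 133 & 81 = 1



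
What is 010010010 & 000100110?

AND: 1 only when both bits are 1
  010010010
& 000100110
-----------
  000000010
Decimal: 146 & 38 = 2



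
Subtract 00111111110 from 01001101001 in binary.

Method 1 - Direct subtraction (column by column from the right: bit − bit − borrow-in; if negative, add 2 and borrow 1 from the next column):
borrow: 01111111100
        01001101001
-       00111111110
-------------------
        00001101011

Method 2 - Add two's complement:
Two's complement of 00111111110: invert → 11000000001, add 1 → 11000000010
  01001101001
+ 11000000010
-------------
 100001101011  (end carry out of the top bit = 1)
Discarding the end carry: 00001101011
Decimal check:
  01001101001 = 512 + 64 + 32 + 8 + 1 = 617
  00111111110 = 256 + 128 + 64 + 32 + 16 + 8 + 4 + 2 = 510
  617 - 510 = 107, and 00001101011 = 64 + 32 + 8 + 2 + 1 = 107 ✓



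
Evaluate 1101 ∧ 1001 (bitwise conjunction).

AND: 1 only when both bits are 1
  1101
& 1001
------
  1001
Decimal: 13 & 9 = 9



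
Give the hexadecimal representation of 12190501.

Using repeated division by 16 (digits 10–15 are A–F):
12190501 ÷ 16 = 761906 remainder 5
761906 ÷ 16 = 47619 remainder 2
47619 ÷ 16 = 2976 remainder 3
2976 ÷ 16 = 186 remainder 0
186 ÷ 16 = 11 remainder 10 (A)
11 ÷ 16 = 0 remainder 11 (B)
Reading remainders bottom to top: BA0325



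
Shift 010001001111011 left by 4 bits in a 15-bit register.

Original: 010001001111011 (decimal 8827)
Shift left by 4 positions
Append 4 zeros on the right and drop the 4 high bits that overflow the 15-bit width
Result: 010011110110000 (decimal 10160)
Equivalent: 8827 << 4 = 8827 × 2^4 = 141232, truncated to 15 bits = 10160



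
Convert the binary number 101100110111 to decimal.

Sum of powers of 2 for each 1-bit:
2^0 + 2^1 + 2^2 + 2^4 + 2^5 + 2^8 + 2^9 + 2^11
= 1 + 2 + 4 + 16 + 32 + 256 + 512 + 2048
= 2871



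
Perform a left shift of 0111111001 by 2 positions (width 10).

Original: 0111111001 (decimal 505)
Shift left by 2 positions
Append 2 zeros on the right and drop the 2 high bits that overflow the 10-bit width
Result: 1111100100 (decimal 996)
Equivalent: 505 << 2 = 505 × 2^2 = 2020, truncated to 10 bits = 996



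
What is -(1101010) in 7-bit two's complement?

Original (sign bit 1, negative): 1101010
Step 1 - Invert all bits: 0010101
Step 2 - Add 1: 0010110
Verification: 1101010 + 0010110 = 10000000; discarding the end carry (carry out of the top bit) leaves the 7-bit value 0000000, as required for x + (-x)



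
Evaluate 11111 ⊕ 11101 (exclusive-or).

XOR: 1 when bits differ
  11111
^ 11101
-------
  00010
Decimal: 31 ^ 29 = 2



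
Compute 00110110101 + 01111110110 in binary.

Add column by column from the right: bit + bit + carry-in; write the sum mod 2, carry 1 when the sum is 2 or 3.
carry:  11111101000
        00110110101
+       01111110110
-------------------
       010110101011
(the carry out of the leftmost column, 0, becomes the leading bit)
Decimal check:
  00110110101 = 256 + 128 + 32 + 16 + 4 + 1 = 437
  01111110110 = 512 + 256 + 128 + 64 + 32 + 16 + 4 + 2 = 1014
  437 + 1014 = 1451, and 010110101011 = 1024 + 256 + 128 + 32 + 8 + 2 + 1 = 1451 ✓



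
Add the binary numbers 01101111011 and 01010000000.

Add column by column from the right: bit + bit + carry-in; write the sum mod 2, carry 1 when the sum is 2 or 3.
carry:  10000000000
        01101111011
+       01010000000
-------------------
       010111111011
(the carry out of the leftmost column, 0, becomes the leading bit)
Decimal check:
  01101111011 = 512 + 256 + 64 + 32 + 16 + 8 + 2 + 1 = 891
  01010000000 = 512 + 128 = 640
  891 + 640 = 1531, and 010111111011 = 1024 + 256 + 128 + 64 + 32 + 16 + 8 + 2 + 1 = 1531 ✓



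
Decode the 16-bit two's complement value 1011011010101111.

Binary: 1011011010101111
Sign bit: 1 (negative)
Invert: 0100100101010000
Add 1:  0100100101010001
Magnitude: 0100100101010001 = 16384 + 2048 + 256 + 64 + 16 + 1 = 18769
Value: -18769



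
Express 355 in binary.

Using repeated division by 2:
355 ÷ 2 = 177 remainder 1
177 ÷ 2 = 88 remainder 1
88 ÷ 2 = 44 remainder 0
44 ÷ 2 = 22 remainder 0
22 ÷ 2 = 11 remainder 0
11 ÷ 2 = 5 remainder 1
5 ÷ 2 = 2 remainder 1
2 ÷ 2 = 1 remainder 0
1 ÷ 2 = 0 remainder 1
Reading remainders bottom to top: 101100011



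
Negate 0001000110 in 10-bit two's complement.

Original: 0001000110
Step 1 - Invert all bits: 1110111001
Step 2 - Add 1: 1110111010
Verification: 0001000110 + 1110111010 = 10000000000; discarding the end carry (carry out of the top bit) leaves the 10-bit value 0000000000, as required for x + (-x)



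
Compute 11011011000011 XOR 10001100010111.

XOR: 1 when bits differ
  11011011000011
^ 10001100010111
----------------
  01010111010100
Decimal: 14019 ^ 8983 = 5588



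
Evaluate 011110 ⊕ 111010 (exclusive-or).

XOR: 1 when bits differ
  011110
^ 111010
--------
  100100
Decimal: 30 ^ 58 = 36



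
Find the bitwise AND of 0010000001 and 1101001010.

AND: 1 only when both bits are 1
  0010000001
& 1101001010
------------
  0000000000
Decimal: 129 & 842 = 0



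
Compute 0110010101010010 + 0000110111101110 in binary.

Add column by column from the right: bit + bit + carry-in; write the sum mod 2, carry 1 when the sum is 2 or 3.
carry:  0001101111111100
        0110010101010010
+       0000110111101110
------------------------
       00111001101000000
(the carry out of the leftmost column, 0, becomes the leading bit)
Decimal check:
  0110010101010010 = 16384 + 8192 + 1024 + 256 + 64 + 16 + 2 = 25938
  0000110111101110 = 2048 + 1024 + 256 + 128 + 64 + 32 + 8 + 4 + 2 = 3566
  25938 + 3566 = 29504, and 00111001101000000 = 16384 + 8192 + 4096 + 512 + 256 + 64 = 29504 ✓



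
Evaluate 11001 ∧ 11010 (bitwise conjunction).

AND: 1 only when both bits are 1
  11001
& 11010
-------
  11000
Decimal: 25 & 26 = 24



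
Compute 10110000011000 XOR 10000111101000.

XOR: 1 when bits differ
  10110000011000
^ 10000111101000
----------------
  00110111110000
Decimal: 11288 ^ 8680 = 3568



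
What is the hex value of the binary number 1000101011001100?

Group into 4-bit nibbles from right:
  1000 = 8
  1010 = A
  1100 = C
  1100 = C
Result: 8ACC



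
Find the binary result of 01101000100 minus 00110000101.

Method 1 - Direct subtraction (column by column from the right: bit − bit − borrow-in; if negative, add 2 and borrow 1 from the next column):
borrow: 01101111110
        01101000100
-       00110000101
-------------------
        00110111111

Method 2 - Add two's complement:
Two's complement of 00110000101: invert → 11001111010, add 1 → 11001111011
  01101000100
+ 11001111011
-------------
 100110111111  (end carry out of the top bit = 1)
Discarding the end carry: 00110111111
Decimal check:
  01101000100 = 512 + 256 + 64 + 4 = 836
  00110000101 = 256 + 128 + 4 + 1 = 389
  836 - 389 = 447, and 00110111111 = 256 + 128 + 32 + 16 + 8 + 4 + 2 + 1 = 447 ✓



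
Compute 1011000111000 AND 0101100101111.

AND: 1 only when both bits are 1
  1011000111000
& 0101100101111
---------------
  0001000101000
Decimal: 5688 & 2863 = 552



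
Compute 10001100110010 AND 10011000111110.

AND: 1 only when both bits are 1
  10001100110010
& 10011000111110
----------------
  10001000110010
Decimal: 9010 & 9790 = 8754



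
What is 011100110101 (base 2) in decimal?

Sum of powers of 2 for each 1-bit:
2^0 + 2^2 + 2^4 + 2^5 + 2^8 + 2^9 + 2^10
= 1 + 4 + 16 + 32 + 256 + 512 + 1024
= 1845



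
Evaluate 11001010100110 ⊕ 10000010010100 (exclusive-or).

XOR: 1 when bits differ
  11001010100110
^ 10000010010100
----------------
  01001000110010
Decimal: 12966 ^ 8340 = 4658



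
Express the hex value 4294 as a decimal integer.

Expand by place value (powers of 16):
4294 = 4 × 16^3 + 2 × 16^2 + 9 × 16^1 + 4 × 16^0
= 4 × 4096 + 2 × 256 + 9 × 16 + 4 × 1
= 16384 + 512 + 144 + 4
= 17044



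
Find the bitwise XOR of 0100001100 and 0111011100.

XOR: 1 when bits differ
  0100001100
^ 0111011100
------------
  0011010000
Decimal: 268 ^ 476 = 208



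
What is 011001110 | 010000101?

OR: 1 when either bit is 1
  011001110
| 010000101
-----------
  011001111
Decimal: 206 | 133 = 207



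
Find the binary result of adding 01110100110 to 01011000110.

Add column by column from the right: bit + bit + carry-in; write the sum mod 2, carry 1 when the sum is 2 or 3.
carry:  11100001100
        01110100110
+       01011000110
-------------------
       011001101100
(the carry out of the leftmost column, 0, becomes the leading bit)
Decimal check:
  01110100110 = 512 + 256 + 128 + 32 + 4 + 2 = 934
  01011000110 = 512 + 128 + 64 + 4 + 2 = 710
  934 + 710 = 1644, and 011001101100 = 1024 + 512 + 64 + 32 + 8 + 4 = 1644 ✓



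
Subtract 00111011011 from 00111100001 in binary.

Method 1 - Direct subtraction (column by column from the right: bit − bit − borrow-in; if negative, add 2 and borrow 1 from the next column):
borrow: 00000111100
        00111100001
-       00111011011
-------------------
        00000000110

Method 2 - Add two's complement:
Two's complement of 00111011011: invert → 11000100100, add 1 → 11000100101
  00111100001
+ 11000100101
-------------
 100000000110  (end carry out of the top bit = 1)
Discarding the end carry: 00000000110
Decimal check:
  00111100001 = 256 + 128 + 64 + 32 + 1 = 481
  00111011011 = 256 + 128 + 64 + 16 + 8 + 2 + 1 = 475
  481 - 475 = 6, and 00000000110 = 4 + 2 = 6 ✓

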